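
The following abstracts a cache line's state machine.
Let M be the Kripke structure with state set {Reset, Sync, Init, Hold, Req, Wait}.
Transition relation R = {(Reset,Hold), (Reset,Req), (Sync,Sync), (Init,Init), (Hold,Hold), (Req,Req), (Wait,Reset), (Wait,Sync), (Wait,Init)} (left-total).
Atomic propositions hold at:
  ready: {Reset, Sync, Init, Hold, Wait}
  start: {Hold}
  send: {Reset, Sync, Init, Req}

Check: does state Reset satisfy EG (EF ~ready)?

Sat(~ready) = {Req}
EF ~ready: least fixpoint, start Z0 = {Req}, add states with some successor in Z. Z1 = {Reset, Req}; Z2 = {Reset, Req, Wait}; fixed.
Sat(EF ~ready) = {Reset, Req, Wait}
EG (EF ~ready): greatest fixpoint, start Z0 = {Reset, Req, Wait}, keep only states in Sat with some successor in Z. Already a fixed point.
Sat(EG (EF ~ready)) = {Reset, Req, Wait}
Reset ∈ Sat(EG (EF ~ready)) = {Reset, Req, Wait}, so the formula holds at Reset.

Yes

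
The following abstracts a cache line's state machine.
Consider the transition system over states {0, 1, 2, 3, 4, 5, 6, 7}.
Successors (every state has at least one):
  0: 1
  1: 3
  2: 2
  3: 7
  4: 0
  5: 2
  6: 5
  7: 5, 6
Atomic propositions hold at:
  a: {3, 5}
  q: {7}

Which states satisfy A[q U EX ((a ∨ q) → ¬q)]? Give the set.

{0, 1, 2, 4, 5, 6, 7}

Sat(a ∨ q) = {3, 5, 7}
Sat(¬q) = {0, 1, 2, 3, 4, 5, 6}
Sat((a ∨ q) → ¬q) = {0, 1, 2, 3, 4, 5, 6}
Sat(EX ((a ∨ q) → ¬q)) = {s : some successor in {0, 1, 2, 3, 4, 5, 6}} = {0, 1, 2, 4, 5, 6, 7}
A[q U EX ((a ∨ q) → ¬q)]: least fixpoint, start Z0 = Sat(EX ((a ∨ q) → ¬q)) = {0, 1, 2, 4, 5, 6, 7}, add states in Sat(q) with every successor in Z. Already a fixed point.
Sat(A[q U EX ((a ∨ q) → ¬q)]) = {0, 1, 2, 4, 5, 6, 7}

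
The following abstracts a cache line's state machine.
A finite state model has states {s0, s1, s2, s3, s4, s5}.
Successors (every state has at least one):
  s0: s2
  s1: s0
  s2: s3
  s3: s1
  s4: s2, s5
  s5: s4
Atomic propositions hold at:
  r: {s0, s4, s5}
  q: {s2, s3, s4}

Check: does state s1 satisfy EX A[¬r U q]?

Sat(¬r) = {s1, s2, s3}
A[¬r U q]: least fixpoint, start Z0 = Sat(q) = {s2, s3, s4}, add states in Sat(¬r) with every successor in Z. Already a fixed point.
Sat(A[¬r U q]) = {s2, s3, s4}
Sat(EX A[¬r U q]) = {s : some successor in {s2, s3, s4}} = {s0, s2, s4, s5}
s1 ∉ Sat(EX A[¬r U q]) = {s0, s2, s4, s5}, so the formula does not hold at s1.

No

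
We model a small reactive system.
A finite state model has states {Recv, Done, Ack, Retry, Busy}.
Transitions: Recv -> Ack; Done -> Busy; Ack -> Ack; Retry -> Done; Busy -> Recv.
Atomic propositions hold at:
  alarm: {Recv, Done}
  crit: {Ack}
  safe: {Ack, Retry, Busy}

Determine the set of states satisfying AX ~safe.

{Retry, Busy}

Sat(~safe) = {Recv, Done}
Sat(AX ~safe) = {s : every successor in {Recv, Done}} = {Retry, Busy}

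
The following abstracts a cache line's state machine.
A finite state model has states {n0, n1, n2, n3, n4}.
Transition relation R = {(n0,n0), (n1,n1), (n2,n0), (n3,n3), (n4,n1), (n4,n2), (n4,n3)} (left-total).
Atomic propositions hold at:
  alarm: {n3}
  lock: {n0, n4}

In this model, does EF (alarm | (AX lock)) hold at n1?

No

Sat(AX lock) = {s : every successor in {n0, n4}} = {n0, n2}
Sat(alarm | (AX lock)) = {n0, n2, n3}
EF (alarm | (AX lock)): least fixpoint, start Z0 = {n0, n2, n3}, add states with some successor in Z. Z1 = {n0, n2, n3, n4}; fixed.
Sat(EF (alarm | (AX lock))) = {n0, n2, n3, n4}
n1 ∉ Sat(EF (alarm | (AX lock))) = {n0, n2, n3, n4}, so the formula does not hold at n1.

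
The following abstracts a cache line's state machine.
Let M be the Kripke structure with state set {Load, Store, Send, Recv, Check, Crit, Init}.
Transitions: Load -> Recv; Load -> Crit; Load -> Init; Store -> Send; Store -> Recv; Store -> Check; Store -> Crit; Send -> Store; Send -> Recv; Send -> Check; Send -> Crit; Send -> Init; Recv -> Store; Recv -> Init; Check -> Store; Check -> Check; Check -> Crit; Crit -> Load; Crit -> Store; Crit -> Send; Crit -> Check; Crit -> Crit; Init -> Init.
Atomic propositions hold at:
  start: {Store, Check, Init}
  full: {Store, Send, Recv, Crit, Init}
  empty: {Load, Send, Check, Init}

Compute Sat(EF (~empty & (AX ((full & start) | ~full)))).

{Load, Store, Send, Recv, Check, Crit}

Sat(~empty) = {Store, Recv, Crit}
Sat(full & start) = {Store, Init}
Sat(~full) = {Load, Check}
Sat((full & start) | ~full) = {Load, Store, Check, Init}
Sat(AX ((full & start) | ~full)) = {s : every successor in {Load, Store, Check, Init}} = {Recv, Init}
Sat(~empty & (AX ((full & start) | ~full))) = {Recv}
EF (~empty & (AX ((full & start) | ~full))): least fixpoint, start Z0 = {Recv}, add states with some successor in Z. Z1 = {Load, Store, Send, Recv}; Z2 = {Load, Store, Send, Recv, Check, Crit}; fixed.
Sat(EF (~empty & (AX ((full & start) | ~full)))) = {Load, Store, Send, Recv, Check, Crit}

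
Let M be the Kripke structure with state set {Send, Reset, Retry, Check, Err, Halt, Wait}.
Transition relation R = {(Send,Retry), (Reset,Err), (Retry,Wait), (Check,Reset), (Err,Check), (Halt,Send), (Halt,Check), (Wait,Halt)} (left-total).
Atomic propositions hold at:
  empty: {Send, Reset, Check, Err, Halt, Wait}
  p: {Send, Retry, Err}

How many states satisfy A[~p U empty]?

6

Sat(~p) = {Reset, Check, Halt, Wait}
A[~p U empty]: least fixpoint, start Z0 = Sat(empty) = {Send, Reset, Check, Err, Halt, Wait}, add states in Sat(~p) with every successor in Z. Already a fixed point.
Sat(A[~p U empty]) = {Send, Reset, Check, Err, Halt, Wait}
|Sat(A[~p U empty])| = |{Send, Reset, Check, Err, Halt, Wait}| = 6.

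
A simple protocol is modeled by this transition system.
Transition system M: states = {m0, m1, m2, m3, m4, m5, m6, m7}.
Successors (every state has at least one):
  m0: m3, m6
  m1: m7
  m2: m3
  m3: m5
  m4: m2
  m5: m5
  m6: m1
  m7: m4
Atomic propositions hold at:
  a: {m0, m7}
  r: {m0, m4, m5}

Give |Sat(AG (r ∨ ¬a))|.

Sat(¬a) = {m1, m2, m3, m4, m5, m6}
Sat(r ∨ ¬a) = {m0, m1, m2, m3, m4, m5, m6}
AG (r ∨ ¬a): greatest fixpoint, start Z0 = {m0, m1, m2, m3, m4, m5, m6}, keep only states in Sat with every successor in Z. Z1 = {m0, m2, m3, m4, m5, m6}; Z2 = {m0, m2, m3, m4, m5}; Z3 = {m2, m3, m4, m5}; fixed.
Sat(AG (r ∨ ¬a)) = {m2, m3, m4, m5}
|Sat(AG (r ∨ ¬a))| = |{m2, m3, m4, m5}| = 4.

4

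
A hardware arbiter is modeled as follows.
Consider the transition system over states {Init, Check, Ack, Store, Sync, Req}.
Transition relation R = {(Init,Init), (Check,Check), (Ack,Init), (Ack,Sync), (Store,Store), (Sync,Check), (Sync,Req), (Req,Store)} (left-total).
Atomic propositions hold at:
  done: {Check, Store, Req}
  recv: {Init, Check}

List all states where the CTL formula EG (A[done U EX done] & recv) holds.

{Check}

Sat(EX done) = {s : some successor in {Check, Store, Req}} = {Check, Store, Sync, Req}
A[done U EX done]: least fixpoint, start Z0 = Sat(EX done) = {Check, Store, Sync, Req}, add states in Sat(done) with every successor in Z. Already a fixed point.
Sat(A[done U EX done]) = {Check, Store, Sync, Req}
Sat(A[done U EX done] & recv) = {Check}
EG (A[done U EX done] & recv): greatest fixpoint, start Z0 = {Check}, keep only states in Sat with some successor in Z. Already a fixed point.
Sat(EG (A[done U EX done] & recv)) = {Check}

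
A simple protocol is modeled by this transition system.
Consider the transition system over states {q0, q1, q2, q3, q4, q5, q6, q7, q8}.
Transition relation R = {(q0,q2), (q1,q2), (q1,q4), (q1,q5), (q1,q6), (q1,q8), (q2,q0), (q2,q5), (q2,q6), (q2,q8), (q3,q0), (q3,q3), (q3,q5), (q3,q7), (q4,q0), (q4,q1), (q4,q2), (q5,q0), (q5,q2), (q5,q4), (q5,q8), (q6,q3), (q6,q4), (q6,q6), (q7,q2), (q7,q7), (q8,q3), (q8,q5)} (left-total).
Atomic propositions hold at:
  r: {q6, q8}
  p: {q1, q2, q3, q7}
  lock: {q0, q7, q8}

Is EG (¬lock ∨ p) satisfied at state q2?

Yes

Sat(¬lock) = {q1, q2, q3, q4, q5, q6}
Sat(¬lock ∨ p) = {q1, q2, q3, q4, q5, q6, q7}
EG (¬lock ∨ p): greatest fixpoint, start Z0 = {q1, q2, q3, q4, q5, q6, q7}, keep only states in Sat with some successor in Z. Already a fixed point.
Sat(EG (¬lock ∨ p)) = {q1, q2, q3, q4, q5, q6, q7}
q2 ∈ Sat(EG (¬lock ∨ p)) = {q1, q2, q3, q4, q5, q6, q7}, so the formula holds at q2.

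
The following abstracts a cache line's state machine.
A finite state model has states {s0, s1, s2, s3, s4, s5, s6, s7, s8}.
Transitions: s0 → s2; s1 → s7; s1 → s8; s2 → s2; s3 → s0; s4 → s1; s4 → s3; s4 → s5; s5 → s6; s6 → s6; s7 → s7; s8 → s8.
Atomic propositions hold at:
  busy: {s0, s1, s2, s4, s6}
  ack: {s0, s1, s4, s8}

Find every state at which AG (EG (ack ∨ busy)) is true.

{s0, s2, s6, s8}

Sat(ack ∨ busy) = {s0, s1, s2, s4, s6, s8}
EG (ack ∨ busy): greatest fixpoint, start Z0 = {s0, s1, s2, s4, s6, s8}, keep only states in Sat with some successor in Z. Already a fixed point.
Sat(EG (ack ∨ busy)) = {s0, s1, s2, s4, s6, s8}
AG (EG (ack ∨ busy)): greatest fixpoint, start Z0 = {s0, s1, s2, s4, s6, s8}, keep only states in Sat with every successor in Z. Z1 = {s0, s2, s6, s8}; fixed.
Sat(AG (EG (ack ∨ busy))) = {s0, s2, s6, s8}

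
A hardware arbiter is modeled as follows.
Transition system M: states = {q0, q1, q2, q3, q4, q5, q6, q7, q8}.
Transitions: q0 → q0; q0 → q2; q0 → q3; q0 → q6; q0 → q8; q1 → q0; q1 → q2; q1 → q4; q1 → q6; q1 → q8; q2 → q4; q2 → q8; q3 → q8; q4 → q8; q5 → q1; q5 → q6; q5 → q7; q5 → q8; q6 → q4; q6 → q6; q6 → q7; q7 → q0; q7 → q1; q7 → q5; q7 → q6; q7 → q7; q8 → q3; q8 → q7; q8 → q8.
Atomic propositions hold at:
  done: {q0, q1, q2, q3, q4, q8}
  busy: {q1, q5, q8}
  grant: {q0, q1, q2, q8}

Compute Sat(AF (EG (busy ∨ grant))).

{q0, q1, q2, q3, q4, q5, q8}

Sat(busy ∨ grant) = {q0, q1, q2, q5, q8}
EG (busy ∨ grant): greatest fixpoint, start Z0 = {q0, q1, q2, q5, q8}, keep only states in Sat with some successor in Z. Already a fixed point.
Sat(EG (busy ∨ grant)) = {q0, q1, q2, q5, q8}
AF (EG (busy ∨ grant)): least fixpoint, start Z0 = {q0, q1, q2, q5, q8}, add states with every successor in Z. Z1 = {q0, q1, q2, q3, q4, q5, q8}; fixed.
Sat(AF (EG (busy ∨ grant))) = {q0, q1, q2, q3, q4, q5, q8}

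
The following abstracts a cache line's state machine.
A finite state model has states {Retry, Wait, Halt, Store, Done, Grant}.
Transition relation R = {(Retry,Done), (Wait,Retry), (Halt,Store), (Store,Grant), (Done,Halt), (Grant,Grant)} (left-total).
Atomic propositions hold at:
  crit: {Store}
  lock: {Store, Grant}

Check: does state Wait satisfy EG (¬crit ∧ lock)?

No

Sat(¬crit) = {Retry, Wait, Halt, Done, Grant}
Sat(¬crit ∧ lock) = {Grant}
EG (¬crit ∧ lock): greatest fixpoint, start Z0 = {Grant}, keep only states in Sat with some successor in Z. Already a fixed point.
Sat(EG (¬crit ∧ lock)) = {Grant}
Wait ∉ Sat(EG (¬crit ∧ lock)) = {Grant}, so the formula does not hold at Wait.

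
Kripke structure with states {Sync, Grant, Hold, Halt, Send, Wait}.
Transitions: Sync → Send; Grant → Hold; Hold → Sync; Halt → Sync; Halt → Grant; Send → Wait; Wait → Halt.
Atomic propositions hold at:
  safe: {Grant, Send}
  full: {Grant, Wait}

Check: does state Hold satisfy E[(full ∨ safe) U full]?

Sat(full ∨ safe) = {Grant, Send, Wait}
E[(full ∨ safe) U full]: least fixpoint, start Z0 = Sat(full) = {Grant, Wait}, add states in Sat(full ∨ safe) with some successor in Z. Z1 = {Grant, Send, Wait}; fixed.
Sat(E[(full ∨ safe) U full]) = {Grant, Send, Wait}
Hold ∉ Sat(E[(full ∨ safe) U full]) = {Grant, Send, Wait}, so the formula does not hold at Hold.

No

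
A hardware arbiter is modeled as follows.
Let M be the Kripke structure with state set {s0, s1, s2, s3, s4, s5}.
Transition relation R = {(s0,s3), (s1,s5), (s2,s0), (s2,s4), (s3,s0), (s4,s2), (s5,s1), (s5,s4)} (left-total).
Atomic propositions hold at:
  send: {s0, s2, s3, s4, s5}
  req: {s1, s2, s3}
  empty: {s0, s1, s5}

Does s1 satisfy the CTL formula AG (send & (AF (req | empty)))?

No

Sat(req | empty) = {s0, s1, s2, s3, s5}
AF (req | empty): least fixpoint, start Z0 = {s0, s1, s2, s3, s5}, add states with every successor in Z. Z1 = {s0, s1, s2, s3, s4, s5}; fixed.
Sat(AF (req | empty)) = {s0, s1, s2, s3, s4, s5}
Sat(send & (AF (req | empty))) = {s0, s2, s3, s4, s5}
AG (send & (AF (req | empty))): greatest fixpoint, start Z0 = {s0, s2, s3, s4, s5}, keep only states in Sat with every successor in Z. Z1 = {s0, s2, s3, s4}; fixed.
Sat(AG (send & (AF (req | empty)))) = {s0, s2, s3, s4}
s1 ∉ Sat(AG (send & (AF (req | empty)))) = {s0, s2, s3, s4}, so the formula does not hold at s1.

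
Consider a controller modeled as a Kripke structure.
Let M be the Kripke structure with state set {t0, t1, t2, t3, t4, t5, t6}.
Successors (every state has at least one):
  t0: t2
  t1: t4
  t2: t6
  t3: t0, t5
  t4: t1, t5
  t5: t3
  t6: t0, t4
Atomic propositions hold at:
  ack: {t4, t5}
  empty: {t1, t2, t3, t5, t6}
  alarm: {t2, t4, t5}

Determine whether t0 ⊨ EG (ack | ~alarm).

No

Sat(~alarm) = {t0, t1, t3, t6}
Sat(ack | ~alarm) = {t0, t1, t3, t4, t5, t6}
EG (ack | ~alarm): greatest fixpoint, start Z0 = {t0, t1, t3, t4, t5, t6}, keep only states in Sat with some successor in Z. Z1 = {t1, t3, t4, t5, t6}; fixed.
Sat(EG (ack | ~alarm)) = {t1, t3, t4, t5, t6}
t0 ∉ Sat(EG (ack | ~alarm)) = {t1, t3, t4, t5, t6}, so the formula does not hold at t0.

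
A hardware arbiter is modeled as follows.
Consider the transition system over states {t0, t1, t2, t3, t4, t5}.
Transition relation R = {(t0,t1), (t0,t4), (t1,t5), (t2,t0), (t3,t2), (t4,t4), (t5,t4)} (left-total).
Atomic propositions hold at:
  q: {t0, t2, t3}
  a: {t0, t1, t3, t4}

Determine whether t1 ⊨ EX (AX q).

Sat(AX q) = {s : every successor in {t0, t2, t3}} = {t2, t3}
Sat(EX (AX q)) = {s : some successor in {t2, t3}} = {t3}
t1 ∉ Sat(EX (AX q)) = {t3}, so the formula does not hold at t1.

No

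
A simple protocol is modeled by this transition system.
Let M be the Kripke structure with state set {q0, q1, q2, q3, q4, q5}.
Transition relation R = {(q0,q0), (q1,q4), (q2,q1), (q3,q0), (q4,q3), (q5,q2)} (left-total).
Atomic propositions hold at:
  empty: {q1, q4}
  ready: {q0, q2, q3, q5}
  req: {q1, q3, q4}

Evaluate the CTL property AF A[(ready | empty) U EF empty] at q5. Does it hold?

Yes

Sat(ready | empty) = {q0, q1, q2, q3, q4, q5}
EF empty: least fixpoint, start Z0 = {q1, q4}, add states with some successor in Z. Z1 = {q1, q2, q4}; Z2 = {q1, q2, q4, q5}; fixed.
Sat(EF empty) = {q1, q2, q4, q5}
A[(ready | empty) U EF empty]: least fixpoint, start Z0 = Sat(EF empty) = {q1, q2, q4, q5}, add states in Sat(ready | empty) with every successor in Z. Already a fixed point.
Sat(A[(ready | empty) U EF empty]) = {q1, q2, q4, q5}
AF A[(ready | empty) U EF empty]: least fixpoint, start Z0 = {q1, q2, q4, q5}, add states with every successor in Z. Already a fixed point.
Sat(AF A[(ready | empty) U EF empty]) = {q1, q2, q4, q5}
q5 ∈ Sat(AF A[(ready | empty) U EF empty]) = {q1, q2, q4, q5}, so the formula holds at q5.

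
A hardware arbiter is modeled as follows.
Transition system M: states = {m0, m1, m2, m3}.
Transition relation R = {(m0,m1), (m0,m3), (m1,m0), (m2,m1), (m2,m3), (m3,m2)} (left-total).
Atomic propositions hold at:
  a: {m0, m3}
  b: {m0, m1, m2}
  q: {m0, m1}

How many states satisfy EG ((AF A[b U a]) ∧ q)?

2

A[b U a]: least fixpoint, start Z0 = Sat(a) = {m0, m3}, add states in Sat(b) with every successor in Z. Z1 = {m0, m1, m3}; Z2 = {m0, m1, m2, m3}; fixed.
Sat(A[b U a]) = {m0, m1, m2, m3}
AF A[b U a]: least fixpoint, start Z0 = {m0, m1, m2, m3}, add states with every successor in Z. Already a fixed point.
Sat(AF A[b U a]) = {m0, m1, m2, m3}
Sat((AF A[b U a]) ∧ q) = {m0, m1}
EG ((AF A[b U a]) ∧ q): greatest fixpoint, start Z0 = {m0, m1}, keep only states in Sat with some successor in Z. Already a fixed point.
Sat(EG ((AF A[b U a]) ∧ q)) = {m0, m1}
|Sat(EG ((AF A[b U a]) ∧ q))| = |{m0, m1}| = 2.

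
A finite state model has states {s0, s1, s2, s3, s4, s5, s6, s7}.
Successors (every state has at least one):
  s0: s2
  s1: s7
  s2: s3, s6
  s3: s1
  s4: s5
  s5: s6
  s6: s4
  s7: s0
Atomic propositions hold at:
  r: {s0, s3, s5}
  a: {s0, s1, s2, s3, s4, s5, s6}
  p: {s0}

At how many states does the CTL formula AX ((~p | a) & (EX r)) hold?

Sat(~p) = {s1, s2, s3, s4, s5, s6, s7}
Sat(~p | a) = {s0, s1, s2, s3, s4, s5, s6, s7}
Sat(EX r) = {s : some successor in {s0, s3, s5}} = {s2, s4, s7}
Sat((~p | a) & (EX r)) = {s2, s4, s7}
Sat(AX ((~p | a) & (EX r))) = {s : every successor in {s2, s4, s7}} = {s0, s1, s6}
|Sat(AX ((~p | a) & (EX r)))| = |{s0, s1, s6}| = 3.

3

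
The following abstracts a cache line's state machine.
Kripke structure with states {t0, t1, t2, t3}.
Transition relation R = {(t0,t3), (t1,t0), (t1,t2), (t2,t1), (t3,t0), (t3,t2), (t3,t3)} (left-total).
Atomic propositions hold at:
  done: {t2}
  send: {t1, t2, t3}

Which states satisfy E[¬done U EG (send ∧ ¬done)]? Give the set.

{t0, t1, t3}

Sat(¬done) = {t0, t1, t3}
Sat(send ∧ ¬done) = {t1, t3}
EG (send ∧ ¬done): greatest fixpoint, start Z0 = {t1, t3}, keep only states in Sat with some successor in Z. Z1 = {t3}; fixed.
Sat(EG (send ∧ ¬done)) = {t3}
E[¬done U EG (send ∧ ¬done)]: least fixpoint, start Z0 = Sat(EG (send ∧ ¬done)) = {t3}, add states in Sat(¬done) with some successor in Z. Z1 = {t0, t3}; Z2 = {t0, t1, t3}; fixed.
Sat(E[¬done U EG (send ∧ ¬done)]) = {t0, t1, t3}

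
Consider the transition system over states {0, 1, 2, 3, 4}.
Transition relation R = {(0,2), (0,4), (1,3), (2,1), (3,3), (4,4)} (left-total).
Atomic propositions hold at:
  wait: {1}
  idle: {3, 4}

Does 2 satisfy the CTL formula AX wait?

Yes

Sat(AX wait) = {s : every successor in {1}} = {2}
2 ∈ Sat(AX wait) = {2}, so the formula holds at 2.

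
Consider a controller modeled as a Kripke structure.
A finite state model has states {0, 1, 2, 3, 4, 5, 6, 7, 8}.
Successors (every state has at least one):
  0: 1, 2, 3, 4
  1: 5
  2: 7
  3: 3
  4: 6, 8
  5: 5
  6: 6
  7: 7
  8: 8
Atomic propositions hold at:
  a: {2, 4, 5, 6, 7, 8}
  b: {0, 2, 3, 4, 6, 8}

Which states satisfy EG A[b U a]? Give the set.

A[b U a]: least fixpoint, start Z0 = Sat(a) = {2, 4, 5, 6, 7, 8}, add states in Sat(b) with every successor in Z. Already a fixed point.
Sat(A[b U a]) = {2, 4, 5, 6, 7, 8}
EG A[b U a]: greatest fixpoint, start Z0 = {2, 4, 5, 6, 7, 8}, keep only states in Sat with some successor in Z. Already a fixed point.
Sat(EG A[b U a]) = {2, 4, 5, 6, 7, 8}

{2, 4, 5, 6, 7, 8}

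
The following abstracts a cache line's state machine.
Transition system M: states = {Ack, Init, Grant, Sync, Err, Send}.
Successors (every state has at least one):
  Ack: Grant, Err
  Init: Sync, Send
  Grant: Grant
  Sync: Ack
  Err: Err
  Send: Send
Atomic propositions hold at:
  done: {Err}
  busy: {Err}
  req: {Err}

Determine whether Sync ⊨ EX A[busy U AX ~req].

No

Sat(~req) = {Ack, Init, Grant, Sync, Send}
Sat(AX ~req) = {s : every successor in {Ack, Init, Grant, Sync, Send}} = {Init, Grant, Sync, Send}
A[busy U AX ~req]: least fixpoint, start Z0 = Sat(AX ~req) = {Init, Grant, Sync, Send}, add states in Sat(busy) with every successor in Z. Already a fixed point.
Sat(A[busy U AX ~req]) = {Init, Grant, Sync, Send}
Sat(EX A[busy U AX ~req]) = {s : some successor in {Init, Grant, Sync, Send}} = {Ack, Init, Grant, Send}
Sync ∉ Sat(EX A[busy U AX ~req]) = {Ack, Init, Grant, Send}, so the formula does not hold at Sync.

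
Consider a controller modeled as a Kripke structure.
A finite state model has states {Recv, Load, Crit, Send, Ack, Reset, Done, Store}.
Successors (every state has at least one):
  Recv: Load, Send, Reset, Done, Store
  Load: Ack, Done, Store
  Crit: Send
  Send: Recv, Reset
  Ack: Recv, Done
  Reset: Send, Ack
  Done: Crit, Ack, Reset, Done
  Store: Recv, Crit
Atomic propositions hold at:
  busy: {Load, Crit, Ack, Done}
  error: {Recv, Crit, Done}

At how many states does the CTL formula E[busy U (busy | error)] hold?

5

Sat(busy | error) = {Recv, Load, Crit, Ack, Done}
E[busy U (busy | error)]: least fixpoint, start Z0 = Sat((busy | error)) = {Recv, Load, Crit, Ack, Done}, add states in Sat(busy) with some successor in Z. Already a fixed point.
Sat(E[busy U (busy | error)]) = {Recv, Load, Crit, Ack, Done}
|Sat(E[busy U (busy | error)])| = |{Recv, Load, Crit, Ack, Done}| = 5.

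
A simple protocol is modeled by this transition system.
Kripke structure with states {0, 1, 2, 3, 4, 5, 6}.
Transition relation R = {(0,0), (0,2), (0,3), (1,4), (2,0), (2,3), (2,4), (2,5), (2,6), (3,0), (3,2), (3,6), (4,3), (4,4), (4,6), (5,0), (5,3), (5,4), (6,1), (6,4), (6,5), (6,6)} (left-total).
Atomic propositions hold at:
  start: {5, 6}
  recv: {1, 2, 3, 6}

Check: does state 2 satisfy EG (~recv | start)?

Sat(~recv) = {0, 4, 5}
Sat(~recv | start) = {0, 4, 5, 6}
EG (~recv | start): greatest fixpoint, start Z0 = {0, 4, 5, 6}, keep only states in Sat with some successor in Z. Already a fixed point.
Sat(EG (~recv | start)) = {0, 4, 5, 6}
2 ∉ Sat(EG (~recv | start)) = {0, 4, 5, 6}, so the formula does not hold at 2.

No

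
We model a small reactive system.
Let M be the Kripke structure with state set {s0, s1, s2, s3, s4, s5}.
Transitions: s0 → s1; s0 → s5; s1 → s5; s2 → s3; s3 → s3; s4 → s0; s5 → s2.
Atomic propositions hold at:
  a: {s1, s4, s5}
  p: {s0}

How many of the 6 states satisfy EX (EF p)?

1

EF p: least fixpoint, start Z0 = {s0}, add states with some successor in Z. Z1 = {s0, s4}; fixed.
Sat(EF p) = {s0, s4}
Sat(EX (EF p)) = {s : some successor in {s0, s4}} = {s4}
|Sat(EX (EF p))| = |{s4}| = 1.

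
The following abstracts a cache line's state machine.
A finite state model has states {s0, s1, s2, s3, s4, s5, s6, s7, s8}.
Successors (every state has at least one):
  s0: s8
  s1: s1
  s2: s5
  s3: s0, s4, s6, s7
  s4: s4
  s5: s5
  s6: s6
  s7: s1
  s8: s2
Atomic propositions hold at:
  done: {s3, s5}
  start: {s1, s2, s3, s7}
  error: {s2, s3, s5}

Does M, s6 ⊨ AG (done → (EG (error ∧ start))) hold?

Sat(error ∧ start) = {s2, s3}
EG (error ∧ start): greatest fixpoint, start Z0 = {s2, s3}, keep only states in Sat with some successor in Z. Z1 = ∅; fixed.
Sat(EG (error ∧ start)) = ∅
Sat(done → (EG (error ∧ start))) = {s0, s1, s2, s4, s6, s7, s8}
AG (done → (EG (error ∧ start))): greatest fixpoint, start Z0 = {s0, s1, s2, s4, s6, s7, s8}, keep only states in Sat with every successor in Z. Z1 = {s0, s1, s4, s6, s7, s8}; Z2 = {s0, s1, s4, s6, s7}; Z3 = {s1, s4, s6, s7}; fixed.
Sat(AG (done → (EG (error ∧ start)))) = {s1, s4, s6, s7}
s6 ∈ Sat(AG (done → (EG (error ∧ start)))) = {s1, s4, s6, s7}, so the formula holds at s6.

Yes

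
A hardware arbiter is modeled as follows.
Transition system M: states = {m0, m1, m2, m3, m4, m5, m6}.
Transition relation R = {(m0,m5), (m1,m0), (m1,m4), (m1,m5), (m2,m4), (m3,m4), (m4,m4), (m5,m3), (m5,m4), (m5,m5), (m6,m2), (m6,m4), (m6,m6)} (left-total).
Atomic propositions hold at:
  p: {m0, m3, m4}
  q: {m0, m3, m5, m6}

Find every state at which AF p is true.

AF p: least fixpoint, start Z0 = {m0, m3, m4}, add states with every successor in Z. Z1 = {m0, m2, m3, m4}; fixed.
Sat(AF p) = {m0, m2, m3, m4}

{m0, m2, m3, m4}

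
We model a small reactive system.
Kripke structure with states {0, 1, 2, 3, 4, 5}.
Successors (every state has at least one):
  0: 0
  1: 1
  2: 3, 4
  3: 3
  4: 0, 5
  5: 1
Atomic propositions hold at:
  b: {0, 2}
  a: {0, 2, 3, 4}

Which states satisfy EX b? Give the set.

Sat(EX b) = {s : some successor in {0, 2}} = {0, 4}

{0, 4}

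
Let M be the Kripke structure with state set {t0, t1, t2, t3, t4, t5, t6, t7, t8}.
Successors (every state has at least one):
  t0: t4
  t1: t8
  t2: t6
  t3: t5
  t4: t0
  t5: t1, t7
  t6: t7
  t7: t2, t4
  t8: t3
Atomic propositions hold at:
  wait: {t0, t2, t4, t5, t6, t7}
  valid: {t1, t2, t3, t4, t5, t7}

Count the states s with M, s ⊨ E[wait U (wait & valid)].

6

Sat(wait & valid) = {t2, t4, t5, t7}
E[wait U (wait & valid)]: least fixpoint, start Z0 = Sat((wait & valid)) = {t2, t4, t5, t7}, add states in Sat(wait) with some successor in Z. Z1 = {t0, t2, t4, t5, t6, t7}; fixed.
Sat(E[wait U (wait & valid)]) = {t0, t2, t4, t5, t6, t7}
|Sat(E[wait U (wait & valid)])| = |{t0, t2, t4, t5, t6, t7}| = 6.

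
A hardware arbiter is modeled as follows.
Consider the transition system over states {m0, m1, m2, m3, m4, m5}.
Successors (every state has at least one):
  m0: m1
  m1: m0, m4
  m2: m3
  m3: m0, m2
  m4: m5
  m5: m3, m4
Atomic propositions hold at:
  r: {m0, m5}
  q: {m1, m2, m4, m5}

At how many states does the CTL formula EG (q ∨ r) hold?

4

Sat(q ∨ r) = {m0, m1, m2, m4, m5}
EG (q ∨ r): greatest fixpoint, start Z0 = {m0, m1, m2, m4, m5}, keep only states in Sat with some successor in Z. Z1 = {m0, m1, m4, m5}; fixed.
Sat(EG (q ∨ r)) = {m0, m1, m4, m5}
|Sat(EG (q ∨ r))| = |{m0, m1, m4, m5}| = 4.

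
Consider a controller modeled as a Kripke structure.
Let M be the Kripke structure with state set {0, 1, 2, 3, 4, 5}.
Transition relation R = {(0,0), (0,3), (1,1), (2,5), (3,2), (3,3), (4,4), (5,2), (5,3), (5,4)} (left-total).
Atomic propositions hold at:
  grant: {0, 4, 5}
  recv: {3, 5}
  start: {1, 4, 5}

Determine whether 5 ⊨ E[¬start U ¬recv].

Sat(¬start) = {0, 2, 3}
Sat(¬recv) = {0, 1, 2, 4}
E[¬start U ¬recv]: least fixpoint, start Z0 = Sat(¬recv) = {0, 1, 2, 4}, add states in Sat(¬start) with some successor in Z. Z1 = {0, 1, 2, 3, 4}; fixed.
Sat(E[¬start U ¬recv]) = {0, 1, 2, 3, 4}
5 ∉ Sat(E[¬start U ¬recv]) = {0, 1, 2, 3, 4}, so the formula does not hold at 5.

No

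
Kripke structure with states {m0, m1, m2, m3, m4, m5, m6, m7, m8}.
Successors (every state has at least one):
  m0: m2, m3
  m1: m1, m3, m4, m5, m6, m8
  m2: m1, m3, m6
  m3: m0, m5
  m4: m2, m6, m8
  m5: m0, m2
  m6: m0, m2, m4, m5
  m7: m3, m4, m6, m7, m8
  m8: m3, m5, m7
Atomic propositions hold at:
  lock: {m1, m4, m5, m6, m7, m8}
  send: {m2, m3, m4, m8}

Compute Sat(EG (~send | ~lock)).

{m0, m1, m2, m3, m5, m6, m7}

Sat(~send) = {m0, m1, m5, m6, m7}
Sat(~lock) = {m0, m2, m3}
Sat(~send | ~lock) = {m0, m1, m2, m3, m5, m6, m7}
EG (~send | ~lock): greatest fixpoint, start Z0 = {m0, m1, m2, m3, m5, m6, m7}, keep only states in Sat with some successor in Z. Already a fixed point.
Sat(EG (~send | ~lock)) = {m0, m1, m2, m3, m5, m6, m7}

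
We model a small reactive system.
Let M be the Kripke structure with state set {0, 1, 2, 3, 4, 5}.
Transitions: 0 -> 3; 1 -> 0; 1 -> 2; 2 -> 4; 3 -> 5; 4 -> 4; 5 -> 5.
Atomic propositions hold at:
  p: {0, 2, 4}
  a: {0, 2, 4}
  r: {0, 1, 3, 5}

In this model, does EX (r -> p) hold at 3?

No

Sat(r -> p) = {0, 2, 4}
Sat(EX (r -> p)) = {s : some successor in {0, 2, 4}} = {1, 2, 4}
3 ∉ Sat(EX (r -> p)) = {1, 2, 4}, so the formula does not hold at 3.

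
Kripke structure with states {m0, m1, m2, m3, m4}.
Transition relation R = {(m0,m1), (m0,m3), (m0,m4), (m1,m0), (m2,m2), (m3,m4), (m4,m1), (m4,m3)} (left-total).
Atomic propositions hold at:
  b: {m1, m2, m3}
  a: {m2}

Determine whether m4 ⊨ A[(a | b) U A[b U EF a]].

Sat(a | b) = {m1, m2, m3}
EF a: least fixpoint, start Z0 = {m2}, add states with some successor in Z. Already a fixed point.
Sat(EF a) = {m2}
A[b U EF a]: least fixpoint, start Z0 = Sat(EF a) = {m2}, add states in Sat(b) with every successor in Z. Already a fixed point.
Sat(A[b U EF a]) = {m2}
A[(a | b) U A[b U EF a]]: least fixpoint, start Z0 = Sat(A[b U EF a]) = {m2}, add states in Sat(a | b) with every successor in Z. Already a fixed point.
Sat(A[(a | b) U A[b U EF a]]) = {m2}
m4 ∉ Sat(A[(a | b) U A[b U EF a]]) = {m2}, so the formula does not hold at m4.

No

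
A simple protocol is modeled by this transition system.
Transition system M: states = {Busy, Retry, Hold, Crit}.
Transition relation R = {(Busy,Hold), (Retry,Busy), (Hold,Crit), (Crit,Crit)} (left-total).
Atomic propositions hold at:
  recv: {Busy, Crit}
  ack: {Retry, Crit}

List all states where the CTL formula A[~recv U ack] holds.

Sat(~recv) = {Retry, Hold}
A[~recv U ack]: least fixpoint, start Z0 = Sat(ack) = {Retry, Crit}, add states in Sat(~recv) with every successor in Z. Z1 = {Retry, Hold, Crit}; fixed.
Sat(A[~recv U ack]) = {Retry, Hold, Crit}

{Retry, Hold, Crit}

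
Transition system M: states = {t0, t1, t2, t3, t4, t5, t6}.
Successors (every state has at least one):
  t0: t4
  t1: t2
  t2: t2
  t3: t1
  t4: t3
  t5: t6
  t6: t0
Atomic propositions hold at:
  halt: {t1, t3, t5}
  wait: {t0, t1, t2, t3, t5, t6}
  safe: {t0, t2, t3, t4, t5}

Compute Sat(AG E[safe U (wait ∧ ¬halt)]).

Sat(¬halt) = {t0, t2, t4, t6}
Sat(wait ∧ ¬halt) = {t0, t2, t6}
E[safe U (wait ∧ ¬halt)]: least fixpoint, start Z0 = Sat((wait ∧ ¬halt)) = {t0, t2, t6}, add states in Sat(safe) with some successor in Z. Z1 = {t0, t2, t5, t6}; fixed.
Sat(E[safe U (wait ∧ ¬halt)]) = {t0, t2, t5, t6}
AG E[safe U (wait ∧ ¬halt)]: greatest fixpoint, start Z0 = {t0, t2, t5, t6}, keep only states in Sat with every successor in Z. Z1 = {t2, t5, t6}; Z2 = {t2, t5}; Z3 = {t2}; fixed.
Sat(AG E[safe U (wait ∧ ¬halt)]) = {t2}

{t2}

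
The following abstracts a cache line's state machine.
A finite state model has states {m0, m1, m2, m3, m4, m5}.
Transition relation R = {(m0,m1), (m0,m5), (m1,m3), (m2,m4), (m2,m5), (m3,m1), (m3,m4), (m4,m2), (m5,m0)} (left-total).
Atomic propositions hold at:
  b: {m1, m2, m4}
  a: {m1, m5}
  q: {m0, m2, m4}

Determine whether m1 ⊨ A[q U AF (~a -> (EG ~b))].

Sat(~a) = {m0, m2, m3, m4}
Sat(~b) = {m0, m3, m5}
EG ~b: greatest fixpoint, start Z0 = {m0, m3, m5}, keep only states in Sat with some successor in Z. Z1 = {m0, m5}; fixed.
Sat(EG ~b) = {m0, m5}
Sat(~a -> (EG ~b)) = {m0, m1, m5}
AF (~a -> (EG ~b)): least fixpoint, start Z0 = {m0, m1, m5}, add states with every successor in Z. Already a fixed point.
Sat(AF (~a -> (EG ~b))) = {m0, m1, m5}
A[q U AF (~a -> (EG ~b))]: least fixpoint, start Z0 = Sat(AF (~a -> (EG ~b))) = {m0, m1, m5}, add states in Sat(q) with every successor in Z. Already a fixed point.
Sat(A[q U AF (~a -> (EG ~b))]) = {m0, m1, m5}
m1 ∈ Sat(A[q U AF (~a -> (EG ~b))]) = {m0, m1, m5}, so the formula holds at m1.

Yes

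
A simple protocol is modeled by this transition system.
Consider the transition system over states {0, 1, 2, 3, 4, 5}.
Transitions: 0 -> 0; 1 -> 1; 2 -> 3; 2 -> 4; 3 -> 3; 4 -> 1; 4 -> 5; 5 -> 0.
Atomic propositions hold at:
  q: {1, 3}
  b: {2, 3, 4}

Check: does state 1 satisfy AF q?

AF q: least fixpoint, start Z0 = {1, 3}, add states with every successor in Z. Already a fixed point.
Sat(AF q) = {1, 3}
1 ∈ Sat(AF q) = {1, 3}, so the formula holds at 1.

Yes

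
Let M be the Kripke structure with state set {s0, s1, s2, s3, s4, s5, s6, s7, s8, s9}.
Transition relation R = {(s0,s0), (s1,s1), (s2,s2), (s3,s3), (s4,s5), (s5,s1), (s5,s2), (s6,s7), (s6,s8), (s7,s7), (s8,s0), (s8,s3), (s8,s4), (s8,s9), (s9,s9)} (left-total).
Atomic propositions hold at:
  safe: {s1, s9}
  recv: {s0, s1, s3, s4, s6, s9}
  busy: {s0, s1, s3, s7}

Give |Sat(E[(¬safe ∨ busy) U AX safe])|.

Sat(¬safe) = {s0, s2, s3, s4, s5, s6, s7, s8}
Sat(¬safe ∨ busy) = {s0, s1, s2, s3, s4, s5, s6, s7, s8}
Sat(AX safe) = {s : every successor in {s1, s9}} = {s1, s9}
E[(¬safe ∨ busy) U AX safe]: least fixpoint, start Z0 = Sat(AX safe) = {s1, s9}, add states in Sat(¬safe ∨ busy) with some successor in Z. Z1 = {s1, s5, s8, s9}; Z2 = {s1, s4, s5, s6, s8, s9}; fixed.
Sat(E[(¬safe ∨ busy) U AX safe]) = {s1, s4, s5, s6, s8, s9}
|Sat(E[(¬safe ∨ busy) U AX safe])| = |{s1, s4, s5, s6, s8, s9}| = 6.

6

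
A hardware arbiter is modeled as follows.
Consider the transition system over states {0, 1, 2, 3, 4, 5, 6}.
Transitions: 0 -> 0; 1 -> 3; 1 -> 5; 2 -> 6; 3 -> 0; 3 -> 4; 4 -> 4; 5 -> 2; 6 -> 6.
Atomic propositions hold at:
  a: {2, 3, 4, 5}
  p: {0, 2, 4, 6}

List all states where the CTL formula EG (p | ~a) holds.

{0, 2, 4, 6}

Sat(~a) = {0, 1, 6}
Sat(p | ~a) = {0, 1, 2, 4, 6}
EG (p | ~a): greatest fixpoint, start Z0 = {0, 1, 2, 4, 6}, keep only states in Sat with some successor in Z. Z1 = {0, 2, 4, 6}; fixed.
Sat(EG (p | ~a)) = {0, 2, 4, 6}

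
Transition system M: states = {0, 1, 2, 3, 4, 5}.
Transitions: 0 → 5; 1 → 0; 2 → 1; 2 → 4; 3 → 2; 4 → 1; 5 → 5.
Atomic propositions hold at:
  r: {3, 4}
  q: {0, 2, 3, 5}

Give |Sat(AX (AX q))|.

4

Sat(AX q) = {s : every successor in {0, 2, 3, 5}} = {0, 1, 3, 5}
Sat(AX (AX q)) = {s : every successor in {0, 1, 3, 5}} = {0, 1, 4, 5}
|Sat(AX (AX q))| = |{0, 1, 4, 5}| = 4.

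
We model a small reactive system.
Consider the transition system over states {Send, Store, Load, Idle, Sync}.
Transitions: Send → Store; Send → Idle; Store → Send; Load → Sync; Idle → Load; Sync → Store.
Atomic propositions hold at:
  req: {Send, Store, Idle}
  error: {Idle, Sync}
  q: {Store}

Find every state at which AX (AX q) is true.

{Load}

Sat(AX q) = {s : every successor in {Store}} = {Sync}
Sat(AX (AX q)) = {s : every successor in {Sync}} = {Load}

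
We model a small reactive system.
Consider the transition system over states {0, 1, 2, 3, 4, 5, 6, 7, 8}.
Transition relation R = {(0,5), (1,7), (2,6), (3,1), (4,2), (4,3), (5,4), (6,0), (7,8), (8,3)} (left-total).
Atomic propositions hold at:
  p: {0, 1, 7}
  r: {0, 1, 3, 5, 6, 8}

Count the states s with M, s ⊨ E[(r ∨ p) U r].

Sat(r ∨ p) = {0, 1, 3, 5, 6, 7, 8}
E[(r ∨ p) U r]: least fixpoint, start Z0 = Sat(r) = {0, 1, 3, 5, 6, 8}, add states in Sat(r ∨ p) with some successor in Z. Z1 = {0, 1, 3, 5, 6, 7, 8}; fixed.
Sat(E[(r ∨ p) U r]) = {0, 1, 3, 5, 6, 7, 8}
|Sat(E[(r ∨ p) U r])| = |{0, 1, 3, 5, 6, 7, 8}| = 7.

7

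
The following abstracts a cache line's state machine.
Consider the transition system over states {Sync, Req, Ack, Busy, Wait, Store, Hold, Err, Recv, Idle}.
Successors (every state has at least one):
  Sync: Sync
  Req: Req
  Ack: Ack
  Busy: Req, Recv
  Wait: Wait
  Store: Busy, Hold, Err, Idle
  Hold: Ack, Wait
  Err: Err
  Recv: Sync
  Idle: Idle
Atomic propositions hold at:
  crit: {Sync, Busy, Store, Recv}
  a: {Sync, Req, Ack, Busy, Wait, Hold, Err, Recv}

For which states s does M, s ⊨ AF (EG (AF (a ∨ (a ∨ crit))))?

Sat(a ∨ crit) = {Sync, Req, Ack, Busy, Wait, Store, Hold, Err, Recv}
Sat(a ∨ (a ∨ crit)) = {Sync, Req, Ack, Busy, Wait, Store, Hold, Err, Recv}
AF (a ∨ (a ∨ crit)): least fixpoint, start Z0 = {Sync, Req, Ack, Busy, Wait, Store, Hold, Err, Recv}, add states with every successor in Z. Already a fixed point.
Sat(AF (a ∨ (a ∨ crit))) = {Sync, Req, Ack, Busy, Wait, Store, Hold, Err, Recv}
EG (AF (a ∨ (a ∨ crit))): greatest fixpoint, start Z0 = {Sync, Req, Ack, Busy, Wait, Store, Hold, Err, Recv}, keep only states in Sat with some successor in Z. Already a fixed point.
Sat(EG (AF (a ∨ (a ∨ crit)))) = {Sync, Req, Ack, Busy, Wait, Store, Hold, Err, Recv}
AF (EG (AF (a ∨ (a ∨ crit)))): least fixpoint, start Z0 = {Sync, Req, Ack, Busy, Wait, Store, Hold, Err, Recv}, add states with every successor in Z. Already a fixed point.
Sat(AF (EG (AF (a ∨ (a ∨ crit))))) = {Sync, Req, Ack, Busy, Wait, Store, Hold, Err, Recv}

{Sync, Req, Ack, Busy, Wait, Store, Hold, Err, Recv}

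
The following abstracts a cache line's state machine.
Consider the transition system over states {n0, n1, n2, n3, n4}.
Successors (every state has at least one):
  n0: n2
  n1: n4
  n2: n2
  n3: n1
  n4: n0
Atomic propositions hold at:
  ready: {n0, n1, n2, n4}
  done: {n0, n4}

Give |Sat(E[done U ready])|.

4

E[done U ready]: least fixpoint, start Z0 = Sat(ready) = {n0, n1, n2, n4}, add states in Sat(done) with some successor in Z. Already a fixed point.
Sat(E[done U ready]) = {n0, n1, n2, n4}
|Sat(E[done U ready])| = |{n0, n1, n2, n4}| = 4.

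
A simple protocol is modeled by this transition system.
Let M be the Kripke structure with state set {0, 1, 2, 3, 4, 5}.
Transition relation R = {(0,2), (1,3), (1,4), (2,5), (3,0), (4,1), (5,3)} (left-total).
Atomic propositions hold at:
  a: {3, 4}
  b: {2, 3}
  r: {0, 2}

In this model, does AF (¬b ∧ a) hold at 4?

Sat(¬b) = {0, 1, 4, 5}
Sat(¬b ∧ a) = {4}
AF (¬b ∧ a): least fixpoint, start Z0 = {4}, add states with every successor in Z. Already a fixed point.
Sat(AF (¬b ∧ a)) = {4}
4 ∈ Sat(AF (¬b ∧ a)) = {4}, so the formula holds at 4.

Yes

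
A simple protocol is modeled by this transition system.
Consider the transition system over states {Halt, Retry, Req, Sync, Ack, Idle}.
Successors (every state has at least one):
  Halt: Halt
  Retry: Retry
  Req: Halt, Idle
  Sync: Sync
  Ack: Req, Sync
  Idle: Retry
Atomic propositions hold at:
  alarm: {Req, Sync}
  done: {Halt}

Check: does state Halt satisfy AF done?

AF done: least fixpoint, start Z0 = {Halt}, add states with every successor in Z. Already a fixed point.
Sat(AF done) = {Halt}
Halt ∈ Sat(AF done) = {Halt}, so the formula holds at Halt.

Yes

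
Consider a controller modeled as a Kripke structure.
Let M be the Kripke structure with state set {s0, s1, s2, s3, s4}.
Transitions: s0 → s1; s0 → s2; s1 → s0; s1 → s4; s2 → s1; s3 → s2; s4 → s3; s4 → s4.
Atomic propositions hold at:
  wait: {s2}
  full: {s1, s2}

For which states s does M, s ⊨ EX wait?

{s0, s3}

Sat(EX wait) = {s : some successor in {s2}} = {s0, s3}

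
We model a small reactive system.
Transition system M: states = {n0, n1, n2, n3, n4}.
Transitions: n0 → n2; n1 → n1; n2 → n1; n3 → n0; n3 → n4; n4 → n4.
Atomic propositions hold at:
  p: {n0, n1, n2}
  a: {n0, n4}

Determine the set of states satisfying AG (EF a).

{n4}

EF a: least fixpoint, start Z0 = {n0, n4}, add states with some successor in Z. Z1 = {n0, n3, n4}; fixed.
Sat(EF a) = {n0, n3, n4}
AG (EF a): greatest fixpoint, start Z0 = {n0, n3, n4}, keep only states in Sat with every successor in Z. Z1 = {n3, n4}; Z2 = {n4}; fixed.
Sat(AG (EF a)) = {n4}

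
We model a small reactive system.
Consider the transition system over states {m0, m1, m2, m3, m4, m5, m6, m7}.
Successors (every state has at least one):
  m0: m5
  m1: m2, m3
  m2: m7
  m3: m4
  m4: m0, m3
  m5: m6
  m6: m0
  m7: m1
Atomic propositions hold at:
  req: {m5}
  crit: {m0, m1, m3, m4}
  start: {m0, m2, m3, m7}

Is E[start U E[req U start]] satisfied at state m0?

Yes

E[req U start]: least fixpoint, start Z0 = Sat(start) = {m0, m2, m3, m7}, add states in Sat(req) with some successor in Z. Already a fixed point.
Sat(E[req U start]) = {m0, m2, m3, m7}
E[start U E[req U start]]: least fixpoint, start Z0 = Sat(E[req U start]) = {m0, m2, m3, m7}, add states in Sat(start) with some successor in Z. Already a fixed point.
Sat(E[start U E[req U start]]) = {m0, m2, m3, m7}
m0 ∈ Sat(E[start U E[req U start]]) = {m0, m2, m3, m7}, so the formula holds at m0.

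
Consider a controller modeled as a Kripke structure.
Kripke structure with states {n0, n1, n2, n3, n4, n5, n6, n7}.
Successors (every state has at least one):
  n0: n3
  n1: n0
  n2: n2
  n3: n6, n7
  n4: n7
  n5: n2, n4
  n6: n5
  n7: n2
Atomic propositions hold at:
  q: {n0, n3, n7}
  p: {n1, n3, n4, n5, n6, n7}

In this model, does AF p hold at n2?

No

AF p: least fixpoint, start Z0 = {n1, n3, n4, n5, n6, n7}, add states with every successor in Z. Z1 = {n0, n1, n3, n4, n5, n6, n7}; fixed.
Sat(AF p) = {n0, n1, n3, n4, n5, n6, n7}
n2 ∉ Sat(AF p) = {n0, n1, n3, n4, n5, n6, n7}, so the formula does not hold at n2.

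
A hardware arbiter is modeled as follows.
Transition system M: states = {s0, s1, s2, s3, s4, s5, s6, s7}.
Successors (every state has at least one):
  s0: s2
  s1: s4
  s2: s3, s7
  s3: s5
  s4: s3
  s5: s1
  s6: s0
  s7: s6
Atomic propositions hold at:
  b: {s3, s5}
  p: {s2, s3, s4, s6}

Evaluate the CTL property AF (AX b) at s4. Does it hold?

Yes

Sat(AX b) = {s : every successor in {s3, s5}} = {s3, s4}
AF (AX b): least fixpoint, start Z0 = {s3, s4}, add states with every successor in Z. Z1 = {s1, s3, s4}; Z2 = {s1, s3, s4, s5}; fixed.
Sat(AF (AX b)) = {s1, s3, s4, s5}
s4 ∈ Sat(AF (AX b)) = {s1, s3, s4, s5}, so the formula holds at s4.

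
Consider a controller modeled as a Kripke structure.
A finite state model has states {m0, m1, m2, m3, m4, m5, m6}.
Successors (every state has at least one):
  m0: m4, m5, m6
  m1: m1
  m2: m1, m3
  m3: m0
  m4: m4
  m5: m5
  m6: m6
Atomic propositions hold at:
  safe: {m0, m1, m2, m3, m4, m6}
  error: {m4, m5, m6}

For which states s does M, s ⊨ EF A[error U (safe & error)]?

{m0, m2, m3, m4, m6}

Sat(safe & error) = {m4, m6}
A[error U (safe & error)]: least fixpoint, start Z0 = Sat((safe & error)) = {m4, m6}, add states in Sat(error) with every successor in Z. Already a fixed point.
Sat(A[error U (safe & error)]) = {m4, m6}
EF A[error U (safe & error)]: least fixpoint, start Z0 = {m4, m6}, add states with some successor in Z. Z1 = {m0, m4, m6}; Z2 = {m0, m3, m4, m6}; Z3 = {m0, m2, m3, m4, m6}; fixed.
Sat(EF A[error U (safe & error)]) = {m0, m2, m3, m4, m6}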